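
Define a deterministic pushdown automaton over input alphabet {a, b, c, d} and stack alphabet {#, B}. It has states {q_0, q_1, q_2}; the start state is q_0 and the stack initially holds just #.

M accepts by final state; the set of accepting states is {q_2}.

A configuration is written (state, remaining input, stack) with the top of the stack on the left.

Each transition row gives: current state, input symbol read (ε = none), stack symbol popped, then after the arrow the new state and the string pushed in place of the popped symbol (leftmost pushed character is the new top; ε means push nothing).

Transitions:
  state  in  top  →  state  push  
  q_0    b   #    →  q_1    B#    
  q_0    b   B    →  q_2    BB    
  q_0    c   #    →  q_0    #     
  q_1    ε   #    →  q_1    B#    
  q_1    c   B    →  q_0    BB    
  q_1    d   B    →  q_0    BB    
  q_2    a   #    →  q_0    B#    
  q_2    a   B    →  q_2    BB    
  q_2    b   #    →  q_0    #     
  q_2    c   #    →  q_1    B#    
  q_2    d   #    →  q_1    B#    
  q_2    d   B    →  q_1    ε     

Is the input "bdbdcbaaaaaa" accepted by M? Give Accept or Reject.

Accept

(q_0, bdbdcbaaaaaa, #) ⊢ (q_1, dbdcbaaaaaa, B#) ⊢ (q_0, bdcbaaaaaa, BB#) ⊢ (q_2, dcbaaaaaa, BBB#) ⊢ (q_1, cbaaaaaa, BB#) ⊢ (q_0, baaaaaa, BBB#) ⊢ (q_2, aaaaaa, BBBB#) ⊢ (q_2, aaaaa, BBBBB#) ⊢ (q_2, aaaa, BBBBBB#) ⊢ (q_2, aaa, BBBBBBB#) ⊢ (q_2, aa, BBBBBBBB#) ⊢ (q_2, a, BBBBBBBBB#) ⊢ (q_2, ε, BBBBBBBBBB#)
All input consumed; state q_2 ∈ F.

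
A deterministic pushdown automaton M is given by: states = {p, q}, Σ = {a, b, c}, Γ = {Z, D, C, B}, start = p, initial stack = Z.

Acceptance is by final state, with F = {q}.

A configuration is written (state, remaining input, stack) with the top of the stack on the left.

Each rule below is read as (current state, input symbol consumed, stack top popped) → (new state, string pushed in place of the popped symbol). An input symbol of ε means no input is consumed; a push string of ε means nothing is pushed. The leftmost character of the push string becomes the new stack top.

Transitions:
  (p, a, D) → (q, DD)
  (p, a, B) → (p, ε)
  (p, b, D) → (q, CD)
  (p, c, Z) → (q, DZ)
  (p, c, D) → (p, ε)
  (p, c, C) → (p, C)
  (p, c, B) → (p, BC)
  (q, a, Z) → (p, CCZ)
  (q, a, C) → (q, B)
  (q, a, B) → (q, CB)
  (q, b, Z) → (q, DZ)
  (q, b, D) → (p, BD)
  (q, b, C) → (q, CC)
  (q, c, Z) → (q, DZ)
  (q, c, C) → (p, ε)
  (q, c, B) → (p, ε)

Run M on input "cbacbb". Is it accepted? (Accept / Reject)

(p, cbacbb, Z)
  read c, top Z: go to q, push DZ → (q, bacbb, DZ)
  read b, top D: go to p, push BD → (p, acbb, BDZ)
  read a, top B: go to p, push ε → (p, cbb, DZ)
  read c, top D: go to p, push ε → (p, bb, Z)
No transition applies at (p, bb, Z); input not fully consumed.

Reject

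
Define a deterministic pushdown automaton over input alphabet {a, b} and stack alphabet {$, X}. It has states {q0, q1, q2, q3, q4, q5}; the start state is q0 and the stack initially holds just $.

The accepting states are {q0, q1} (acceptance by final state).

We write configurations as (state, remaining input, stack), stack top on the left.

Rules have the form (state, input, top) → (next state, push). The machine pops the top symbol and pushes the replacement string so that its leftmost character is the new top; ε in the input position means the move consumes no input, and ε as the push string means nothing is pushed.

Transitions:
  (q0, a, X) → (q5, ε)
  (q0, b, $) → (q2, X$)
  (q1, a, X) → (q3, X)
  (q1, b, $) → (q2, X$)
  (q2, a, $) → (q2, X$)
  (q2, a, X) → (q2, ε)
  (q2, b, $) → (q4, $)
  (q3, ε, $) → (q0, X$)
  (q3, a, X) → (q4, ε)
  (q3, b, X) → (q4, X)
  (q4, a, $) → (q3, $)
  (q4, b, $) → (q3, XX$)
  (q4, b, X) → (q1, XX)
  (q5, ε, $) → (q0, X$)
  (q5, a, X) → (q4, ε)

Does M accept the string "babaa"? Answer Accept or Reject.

(q0, babaa, $)
  read b, top $: go to q2, push X$ → (q2, abaa, X$)
  read a, top X: go to q2, push ε → (q2, baa, $)
  read b, top $: go to q4, push $ → (q4, aa, $)
  read a, top $: go to q3, push $ → (q3, a, $)
  ε-move, top $: go to q0, push X$ → (q0, a, X$)
  read a, top X: go to q5, push ε → (q5, ε, $)
  ε-move, top $: go to q0, push X$ → (q0, ε, X$)
All input consumed; state q0 ∈ F.

Accept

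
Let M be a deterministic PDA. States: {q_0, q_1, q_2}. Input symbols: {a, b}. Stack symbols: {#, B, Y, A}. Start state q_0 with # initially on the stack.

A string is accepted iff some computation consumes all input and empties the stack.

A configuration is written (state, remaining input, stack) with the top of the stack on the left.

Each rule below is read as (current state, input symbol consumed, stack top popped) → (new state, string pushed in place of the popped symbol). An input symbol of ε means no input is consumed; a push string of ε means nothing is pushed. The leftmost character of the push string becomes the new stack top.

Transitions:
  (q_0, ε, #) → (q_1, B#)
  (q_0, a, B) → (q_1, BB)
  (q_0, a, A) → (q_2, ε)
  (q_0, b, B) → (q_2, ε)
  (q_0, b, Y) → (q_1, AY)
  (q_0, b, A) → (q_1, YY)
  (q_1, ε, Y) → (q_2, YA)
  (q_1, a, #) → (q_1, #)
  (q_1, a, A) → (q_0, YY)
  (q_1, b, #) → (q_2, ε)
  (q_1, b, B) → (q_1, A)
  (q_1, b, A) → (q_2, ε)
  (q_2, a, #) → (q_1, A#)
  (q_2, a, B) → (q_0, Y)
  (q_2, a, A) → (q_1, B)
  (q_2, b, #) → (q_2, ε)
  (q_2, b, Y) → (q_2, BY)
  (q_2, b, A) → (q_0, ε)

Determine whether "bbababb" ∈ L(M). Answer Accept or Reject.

Accept

(q_0, bbababb, #) ⊢ (q_1, bbababb, B#) ⊢ (q_1, bababb, A#) ⊢ (q_2, ababb, #) ⊢ (q_1, babb, A#) ⊢ (q_2, abb, #) ⊢ (q_1, bb, A#) ⊢ (q_2, b, #) ⊢ (q_2, ε, ε)
All input consumed and the stack is empty.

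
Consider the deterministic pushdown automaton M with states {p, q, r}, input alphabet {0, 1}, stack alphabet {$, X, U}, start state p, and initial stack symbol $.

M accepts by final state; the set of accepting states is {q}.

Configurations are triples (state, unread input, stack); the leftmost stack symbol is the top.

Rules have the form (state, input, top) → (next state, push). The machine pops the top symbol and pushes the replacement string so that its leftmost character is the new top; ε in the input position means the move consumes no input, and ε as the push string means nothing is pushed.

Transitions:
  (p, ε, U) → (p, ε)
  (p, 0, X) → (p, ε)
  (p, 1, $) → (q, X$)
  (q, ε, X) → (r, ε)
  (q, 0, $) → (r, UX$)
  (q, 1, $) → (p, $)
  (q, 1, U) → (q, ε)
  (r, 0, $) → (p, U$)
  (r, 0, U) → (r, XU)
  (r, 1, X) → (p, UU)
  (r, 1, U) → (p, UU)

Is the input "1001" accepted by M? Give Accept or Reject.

Reject

(p, 1001, $)
  read 1, top $: go to q, push X$ → (q, 001, X$)
  ε-move, top X: go to r, push ε → (r, 001, $)
  read 0, top $: go to p, push U$ → (p, 01, U$)
  ε-move, top U: go to p, push ε → (p, 01, $)
No transition applies at (p, 01, $); input not fully consumed.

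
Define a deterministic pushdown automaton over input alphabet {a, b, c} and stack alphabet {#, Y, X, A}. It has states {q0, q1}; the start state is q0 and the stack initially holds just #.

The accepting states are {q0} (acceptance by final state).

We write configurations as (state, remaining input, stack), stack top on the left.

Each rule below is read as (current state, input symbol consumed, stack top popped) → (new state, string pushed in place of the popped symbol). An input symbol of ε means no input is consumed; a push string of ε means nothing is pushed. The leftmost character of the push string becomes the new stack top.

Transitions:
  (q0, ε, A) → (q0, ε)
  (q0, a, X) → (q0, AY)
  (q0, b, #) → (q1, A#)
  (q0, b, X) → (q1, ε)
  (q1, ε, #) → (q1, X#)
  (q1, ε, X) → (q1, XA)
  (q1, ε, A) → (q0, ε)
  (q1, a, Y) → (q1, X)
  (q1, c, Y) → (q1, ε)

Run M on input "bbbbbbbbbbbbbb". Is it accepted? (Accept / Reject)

Accept

(q0, bbbbbbbbbbbbbb, #) ⊢ (q1, bbbbbbbbbbbbb, A#) ⊢ (q0, bbbbbbbbbbbbb, #) ⊢ (q1, bbbbbbbbbbbb, A#) ⊢ (q0, bbbbbbbbbbbb, #) ⊢ (q1, bbbbbbbbbbb, A#) ⊢ (q0, bbbbbbbbbbb, #) ⊢ (q1, bbbbbbbbbb, A#) ⊢ (q0, bbbbbbbbbb, #) ⊢ (q1, bbbbbbbbb, A#) ⊢ (q0, bbbbbbbbb, #) ⊢ (q1, bbbbbbbb, A#) ⊢ (q0, bbbbbbbb, #) ⊢ (q1, bbbbbbb, A#) ⊢ (q0, bbbbbbb, #) ⊢ (q1, bbbbbb, A#) ⊢ (q0, bbbbbb, #) ⊢ (q1, bbbbb, A#) ⊢ (q0, bbbbb, #) ⊢ (q1, bbbb, A#) ⊢ (q0, bbbb, #) ⊢ (q1, bbb, A#) ⊢ (q0, bbb, #) ⊢ (q1, bb, A#) ⊢ (q0, bb, #) ⊢ (q1, b, A#) ⊢ (q0, b, #) ⊢ (q1, ε, A#) ⊢ (q0, ε, #)
All input consumed; state q0 ∈ F.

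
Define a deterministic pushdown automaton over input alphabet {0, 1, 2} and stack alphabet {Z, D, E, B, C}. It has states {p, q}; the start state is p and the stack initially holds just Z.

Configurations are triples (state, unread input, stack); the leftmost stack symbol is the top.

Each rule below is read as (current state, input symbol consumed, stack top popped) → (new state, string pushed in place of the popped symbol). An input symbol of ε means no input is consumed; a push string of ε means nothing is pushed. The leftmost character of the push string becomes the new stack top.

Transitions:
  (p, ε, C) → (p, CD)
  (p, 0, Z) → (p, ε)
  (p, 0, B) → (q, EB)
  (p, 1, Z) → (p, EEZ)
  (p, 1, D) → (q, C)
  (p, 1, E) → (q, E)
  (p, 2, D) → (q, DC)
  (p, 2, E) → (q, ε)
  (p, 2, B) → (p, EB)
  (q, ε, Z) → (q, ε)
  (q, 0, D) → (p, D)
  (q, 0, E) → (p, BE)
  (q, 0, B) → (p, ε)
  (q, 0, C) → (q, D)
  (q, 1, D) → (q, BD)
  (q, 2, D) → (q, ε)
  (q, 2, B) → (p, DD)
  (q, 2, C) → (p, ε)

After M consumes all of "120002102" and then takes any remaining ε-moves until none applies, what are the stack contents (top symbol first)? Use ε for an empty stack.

(p, 120002102, Z)
  read 1, top Z: go to p, push EEZ → (p, 20002102, EEZ)
  read 2, top E: go to q, push ε → (q, 0002102, EZ)
  read 0, top E: go to p, push BE → (p, 002102, BEZ)
  read 0, top B: go to q, push EB → (q, 02102, EBEZ)
  read 0, top E: go to p, push BE → (p, 2102, BEBEZ)
  read 2, top B: go to p, push EB → (p, 102, EBEBEZ)
  read 1, top E: go to q, push E → (q, 02, EBEBEZ)
  read 0, top E: go to p, push BE → (p, 2, BEBEBEZ)
  read 2, top B: go to p, push EB → (p, ε, EBEBEBEZ)
All input consumed in state p with stack EBEBEBEZ.

EBEBEBEZ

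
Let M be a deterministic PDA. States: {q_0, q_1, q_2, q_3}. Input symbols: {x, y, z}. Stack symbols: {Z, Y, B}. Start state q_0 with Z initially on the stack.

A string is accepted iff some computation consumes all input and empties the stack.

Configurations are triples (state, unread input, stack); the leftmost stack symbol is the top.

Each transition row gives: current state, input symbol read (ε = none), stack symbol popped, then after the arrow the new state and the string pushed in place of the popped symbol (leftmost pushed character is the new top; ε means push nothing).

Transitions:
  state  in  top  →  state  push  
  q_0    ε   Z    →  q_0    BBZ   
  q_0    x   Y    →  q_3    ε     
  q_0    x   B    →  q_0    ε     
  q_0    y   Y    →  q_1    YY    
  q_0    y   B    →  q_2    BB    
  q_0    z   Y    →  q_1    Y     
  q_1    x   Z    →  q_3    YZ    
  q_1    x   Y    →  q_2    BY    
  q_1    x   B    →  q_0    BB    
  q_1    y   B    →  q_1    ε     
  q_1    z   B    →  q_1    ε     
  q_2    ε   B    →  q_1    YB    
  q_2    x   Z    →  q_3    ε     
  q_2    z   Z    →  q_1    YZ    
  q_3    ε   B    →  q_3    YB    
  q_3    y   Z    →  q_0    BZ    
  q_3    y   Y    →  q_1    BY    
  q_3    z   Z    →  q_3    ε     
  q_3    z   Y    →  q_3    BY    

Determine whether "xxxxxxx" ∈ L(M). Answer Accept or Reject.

(q_0, xxxxxxx, Z)
  ε-move, top Z: go to q_0, push BBZ → (q_0, xxxxxxx, BBZ)
  read x, top B: go to q_0, push ε → (q_0, xxxxxx, BZ)
  read x, top B: go to q_0, push ε → (q_0, xxxxx, Z)
  ε-move, top Z: go to q_0, push BBZ → (q_0, xxxxx, BBZ)
  read x, top B: go to q_0, push ε → (q_0, xxxx, BZ)
  read x, top B: go to q_0, push ε → (q_0, xxx, Z)
  ε-move, top Z: go to q_0, push BBZ → (q_0, xxx, BBZ)
  read x, top B: go to q_0, push ε → (q_0, xx, BZ)
  read x, top B: go to q_0, push ε → (q_0, x, Z)
  ε-move, top Z: go to q_0, push BBZ → (q_0, x, BBZ)
  read x, top B: go to q_0, push ε → (q_0, ε, BZ)
All input consumed; stack is BZ, not empty, and no further ε-move applies.

Reject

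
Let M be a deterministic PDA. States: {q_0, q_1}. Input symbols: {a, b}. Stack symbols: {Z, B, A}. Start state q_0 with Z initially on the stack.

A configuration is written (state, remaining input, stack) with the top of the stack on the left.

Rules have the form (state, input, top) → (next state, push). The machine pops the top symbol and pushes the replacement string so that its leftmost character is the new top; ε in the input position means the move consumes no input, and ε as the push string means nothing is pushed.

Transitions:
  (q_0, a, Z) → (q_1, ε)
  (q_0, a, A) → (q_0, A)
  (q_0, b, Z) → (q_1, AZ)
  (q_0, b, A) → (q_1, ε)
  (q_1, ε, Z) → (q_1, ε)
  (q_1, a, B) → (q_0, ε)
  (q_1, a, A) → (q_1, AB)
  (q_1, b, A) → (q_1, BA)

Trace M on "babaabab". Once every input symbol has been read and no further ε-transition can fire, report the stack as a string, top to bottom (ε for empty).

AZ

(q_0, babaabab, Z)
  read b, top Z: go to q_1, push AZ → (q_1, abaabab, AZ)
  read a, top A: go to q_1, push AB → (q_1, baabab, ABZ)
  read b, top A: go to q_1, push BA → (q_1, aabab, BABZ)
  read a, top B: go to q_0, push ε → (q_0, abab, ABZ)
  read a, top A: go to q_0, push A → (q_0, bab, ABZ)
  read b, top A: go to q_1, push ε → (q_1, ab, BZ)
  read a, top B: go to q_0, push ε → (q_0, b, Z)
  read b, top Z: go to q_1, push AZ → (q_1, ε, AZ)
All input consumed in state q_1 with stack AZ.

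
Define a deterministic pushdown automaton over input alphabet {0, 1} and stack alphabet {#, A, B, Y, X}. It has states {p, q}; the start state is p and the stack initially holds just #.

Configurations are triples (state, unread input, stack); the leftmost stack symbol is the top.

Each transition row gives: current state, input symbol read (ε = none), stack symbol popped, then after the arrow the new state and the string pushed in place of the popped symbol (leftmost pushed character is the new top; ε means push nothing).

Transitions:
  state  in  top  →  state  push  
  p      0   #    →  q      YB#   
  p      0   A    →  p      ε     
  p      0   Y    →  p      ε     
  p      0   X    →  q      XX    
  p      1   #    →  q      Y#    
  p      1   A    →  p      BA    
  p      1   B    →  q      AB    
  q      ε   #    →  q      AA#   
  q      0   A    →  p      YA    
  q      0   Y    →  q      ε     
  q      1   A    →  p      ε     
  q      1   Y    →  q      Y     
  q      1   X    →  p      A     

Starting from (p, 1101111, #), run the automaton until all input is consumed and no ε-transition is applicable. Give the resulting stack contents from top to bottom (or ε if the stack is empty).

BA#

(p, 1101111, #) ⊢ (q, 101111, Y#) ⊢ (q, 01111, Y#) ⊢ (q, 1111, #) ⊢ (q, 1111, AA#) ⊢ (p, 111, A#) ⊢ (p, 11, BA#) ⊢ (q, 1, ABA#) ⊢ (p, ε, BA#)
All input consumed in state p with stack BA#.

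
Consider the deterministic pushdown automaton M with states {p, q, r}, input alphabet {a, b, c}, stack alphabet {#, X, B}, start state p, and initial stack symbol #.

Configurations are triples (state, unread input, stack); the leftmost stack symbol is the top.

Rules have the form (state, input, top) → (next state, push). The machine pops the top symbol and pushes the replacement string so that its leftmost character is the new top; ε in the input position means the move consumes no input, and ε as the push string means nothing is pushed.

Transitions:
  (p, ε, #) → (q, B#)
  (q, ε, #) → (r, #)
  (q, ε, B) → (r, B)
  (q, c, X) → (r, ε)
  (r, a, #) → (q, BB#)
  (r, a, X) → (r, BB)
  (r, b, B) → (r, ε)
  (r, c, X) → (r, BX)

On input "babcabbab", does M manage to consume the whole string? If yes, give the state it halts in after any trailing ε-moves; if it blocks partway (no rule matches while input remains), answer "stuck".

stuck

(p, babcabbab, #)
  ε-move, top #: go to q, push B# → (q, babcabbab, B#)
  ε-move, top B: go to r, push B → (r, babcabbab, B#)
  read b, top B: go to r, push ε → (r, abcabbab, #)
  read a, top #: go to q, push BB# → (q, bcabbab, BB#)
  ε-move, top B: go to r, push B → (r, bcabbab, BB#)
  read b, top B: go to r, push ε → (r, cabbab, B#)
No transition for (r, c, top B); M blocks with input cabbab remaining.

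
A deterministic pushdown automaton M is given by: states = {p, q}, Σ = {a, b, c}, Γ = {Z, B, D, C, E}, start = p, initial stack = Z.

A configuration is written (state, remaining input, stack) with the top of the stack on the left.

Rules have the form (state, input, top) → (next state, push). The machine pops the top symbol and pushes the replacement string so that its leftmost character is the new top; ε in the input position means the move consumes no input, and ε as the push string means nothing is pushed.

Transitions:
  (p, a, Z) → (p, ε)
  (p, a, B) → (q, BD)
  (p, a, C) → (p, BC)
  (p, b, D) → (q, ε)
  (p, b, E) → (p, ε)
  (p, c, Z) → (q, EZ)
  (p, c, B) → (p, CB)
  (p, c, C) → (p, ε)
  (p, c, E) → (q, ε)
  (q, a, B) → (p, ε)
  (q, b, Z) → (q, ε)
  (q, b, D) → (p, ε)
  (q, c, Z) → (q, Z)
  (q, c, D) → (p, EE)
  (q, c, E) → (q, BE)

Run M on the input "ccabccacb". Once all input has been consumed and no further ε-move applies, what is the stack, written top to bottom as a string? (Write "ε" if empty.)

(p, ccabccacb, Z) ⊢ (q, cabccacb, EZ) ⊢ (q, abccacb, BEZ) ⊢ (p, bccacb, EZ) ⊢ (p, ccacb, Z) ⊢ (q, cacb, EZ) ⊢ (q, acb, BEZ) ⊢ (p, cb, EZ) ⊢ (q, b, Z) ⊢ (q, ε, ε)
All input consumed in state q with stack ε.

ε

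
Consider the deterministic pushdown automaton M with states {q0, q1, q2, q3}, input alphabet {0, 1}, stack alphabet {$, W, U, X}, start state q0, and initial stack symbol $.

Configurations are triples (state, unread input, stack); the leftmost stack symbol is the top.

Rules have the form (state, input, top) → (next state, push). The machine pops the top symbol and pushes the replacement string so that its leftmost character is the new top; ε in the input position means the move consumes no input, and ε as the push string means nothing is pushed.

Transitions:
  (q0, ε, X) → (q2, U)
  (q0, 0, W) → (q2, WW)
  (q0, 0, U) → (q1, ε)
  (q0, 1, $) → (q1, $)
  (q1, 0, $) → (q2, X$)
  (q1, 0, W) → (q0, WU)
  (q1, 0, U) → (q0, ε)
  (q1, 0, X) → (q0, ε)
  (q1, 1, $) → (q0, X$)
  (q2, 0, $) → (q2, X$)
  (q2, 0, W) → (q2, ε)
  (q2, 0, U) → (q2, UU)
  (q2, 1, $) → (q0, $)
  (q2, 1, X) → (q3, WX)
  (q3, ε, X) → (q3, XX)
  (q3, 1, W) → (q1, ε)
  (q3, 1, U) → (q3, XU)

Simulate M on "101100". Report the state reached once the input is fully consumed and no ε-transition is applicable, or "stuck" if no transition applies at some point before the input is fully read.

(q0, 101100, $)
  read 1, top $: go to q1, push $ → (q1, 01100, $)
  read 0, top $: go to q2, push X$ → (q2, 1100, X$)
  read 1, top X: go to q3, push WX → (q3, 100, WX$)
  read 1, top W: go to q1, push ε → (q1, 00, X$)
  read 0, top X: go to q0, push ε → (q0, 0, $)
No transition for (q0, 0, top $); M blocks with input 0 remaining.

stuck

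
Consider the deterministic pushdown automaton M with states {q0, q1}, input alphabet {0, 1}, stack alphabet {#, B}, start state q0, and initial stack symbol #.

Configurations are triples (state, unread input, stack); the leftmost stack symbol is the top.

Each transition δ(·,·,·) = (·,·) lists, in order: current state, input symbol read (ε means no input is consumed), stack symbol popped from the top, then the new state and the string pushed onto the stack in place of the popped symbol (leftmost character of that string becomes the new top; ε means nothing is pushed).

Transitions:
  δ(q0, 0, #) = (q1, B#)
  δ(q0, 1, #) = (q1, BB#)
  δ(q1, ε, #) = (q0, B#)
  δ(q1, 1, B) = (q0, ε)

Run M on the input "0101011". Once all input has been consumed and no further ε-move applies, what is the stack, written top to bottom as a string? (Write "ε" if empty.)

(q0, 0101011, #) ⊢ (q1, 101011, B#) ⊢ (q0, 01011, #) ⊢ (q1, 1011, B#) ⊢ (q0, 011, #) ⊢ (q1, 11, B#) ⊢ (q0, 1, #) ⊢ (q1, ε, BB#)
All input consumed in state q1 with stack BB#.

BB#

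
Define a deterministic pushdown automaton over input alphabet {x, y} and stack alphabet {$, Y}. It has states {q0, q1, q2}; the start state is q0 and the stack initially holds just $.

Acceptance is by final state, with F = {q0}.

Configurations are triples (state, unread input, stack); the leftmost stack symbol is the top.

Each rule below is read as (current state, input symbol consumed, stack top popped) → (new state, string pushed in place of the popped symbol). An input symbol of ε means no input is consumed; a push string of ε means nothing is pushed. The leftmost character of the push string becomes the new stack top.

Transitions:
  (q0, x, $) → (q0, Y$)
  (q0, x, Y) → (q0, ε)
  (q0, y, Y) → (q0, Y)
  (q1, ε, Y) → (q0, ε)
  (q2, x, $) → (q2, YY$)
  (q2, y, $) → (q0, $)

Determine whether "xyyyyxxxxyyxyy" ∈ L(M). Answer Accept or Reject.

Reject

(q0, xyyyyxxxxyyxyy, $)
  read x, top $: go to q0, push Y$ → (q0, yyyyxxxxyyxyy, Y$)
  read y, top Y: go to q0, push Y → (q0, yyyxxxxyyxyy, Y$)
  read y, top Y: go to q0, push Y → (q0, yyxxxxyyxyy, Y$)
  read y, top Y: go to q0, push Y → (q0, yxxxxyyxyy, Y$)
  read y, top Y: go to q0, push Y → (q0, xxxxyyxyy, Y$)
  read x, top Y: go to q0, push ε → (q0, xxxyyxyy, $)
  read x, top $: go to q0, push Y$ → (q0, xxyyxyy, Y$)
  read x, top Y: go to q0, push ε → (q0, xyyxyy, $)
  read x, top $: go to q0, push Y$ → (q0, yyxyy, Y$)
  read y, top Y: go to q0, push Y → (q0, yxyy, Y$)
  read y, top Y: go to q0, push Y → (q0, xyy, Y$)
  read x, top Y: go to q0, push ε → (q0, yy, $)
No transition applies at (q0, yy, $); input not fully consumed.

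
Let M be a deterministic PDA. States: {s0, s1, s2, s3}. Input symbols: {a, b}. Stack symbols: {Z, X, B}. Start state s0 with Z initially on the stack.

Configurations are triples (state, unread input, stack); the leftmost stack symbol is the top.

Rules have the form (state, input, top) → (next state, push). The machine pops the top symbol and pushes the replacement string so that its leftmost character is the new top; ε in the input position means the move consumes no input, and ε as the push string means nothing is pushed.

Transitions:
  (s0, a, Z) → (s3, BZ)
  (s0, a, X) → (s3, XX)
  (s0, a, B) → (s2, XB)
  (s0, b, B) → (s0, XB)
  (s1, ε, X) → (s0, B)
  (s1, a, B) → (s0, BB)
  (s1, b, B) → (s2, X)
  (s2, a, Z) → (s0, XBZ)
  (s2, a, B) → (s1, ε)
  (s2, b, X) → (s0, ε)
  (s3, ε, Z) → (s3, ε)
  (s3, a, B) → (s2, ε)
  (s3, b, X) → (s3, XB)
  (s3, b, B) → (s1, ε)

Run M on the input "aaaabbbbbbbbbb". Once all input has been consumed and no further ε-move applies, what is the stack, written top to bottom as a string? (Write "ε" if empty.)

(s0, aaaabbbbbbbbbb, Z)
  read a, top Z: go to s3, push BZ → (s3, aaabbbbbbbbbb, BZ)
  read a, top B: go to s2, push ε → (s2, aabbbbbbbbbb, Z)
  read a, top Z: go to s0, push XBZ → (s0, abbbbbbbbbb, XBZ)
  read a, top X: go to s3, push XX → (s3, bbbbbbbbbb, XXBZ)
  read b, top X: go to s3, push XB → (s3, bbbbbbbbb, XBXBZ)
  read b, top X: go to s3, push XB → (s3, bbbbbbbb, XBBXBZ)
  read b, top X: go to s3, push XB → (s3, bbbbbbb, XBBBXBZ)
  read b, top X: go to s3, push XB → (s3, bbbbbb, XBBBBXBZ)
  read b, top X: go to s3, push XB → (s3, bbbbb, XBBBBBXBZ)
  read b, top X: go to s3, push XB → (s3, bbbb, XBBBBBBXBZ)
  read b, top X: go to s3, push XB → (s3, bbb, XBBBBBBBXBZ)
  read b, top X: go to s3, push XB → (s3, bb, XBBBBBBBBXBZ)
  read b, top X: go to s3, push XB → (s3, b, XBBBBBBBBBXBZ)
  read b, top X: go to s3, push XB → (s3, ε, XBBBBBBBBBBXBZ)
All input consumed in state s3 with stack XBBBBBBBBBBXBZ.

XBBBBBBBBBBXBZ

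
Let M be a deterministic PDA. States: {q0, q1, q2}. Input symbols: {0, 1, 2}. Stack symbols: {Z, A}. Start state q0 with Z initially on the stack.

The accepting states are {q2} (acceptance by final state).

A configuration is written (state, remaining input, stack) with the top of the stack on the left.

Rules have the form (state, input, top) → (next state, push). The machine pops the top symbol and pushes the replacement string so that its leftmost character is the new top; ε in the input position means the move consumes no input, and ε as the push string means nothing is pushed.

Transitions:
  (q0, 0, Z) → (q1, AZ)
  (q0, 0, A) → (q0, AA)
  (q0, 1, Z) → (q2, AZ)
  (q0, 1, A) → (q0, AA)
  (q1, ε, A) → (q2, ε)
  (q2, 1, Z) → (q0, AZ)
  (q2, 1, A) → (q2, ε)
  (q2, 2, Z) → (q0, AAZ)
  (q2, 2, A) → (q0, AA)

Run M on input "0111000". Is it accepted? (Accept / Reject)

(q0, 0111000, Z)
  read 0, top Z: go to q1, push AZ → (q1, 111000, AZ)
  ε-move, top A: go to q2, push ε → (q2, 111000, Z)
  read 1, top Z: go to q0, push AZ → (q0, 11000, AZ)
  read 1, top A: go to q0, push AA → (q0, 1000, AAZ)
  read 1, top A: go to q0, push AA → (q0, 000, AAAZ)
  read 0, top A: go to q0, push AA → (q0, 00, AAAAZ)
  read 0, top A: go to q0, push AA → (q0, 0, AAAAAZ)
  read 0, top A: go to q0, push AA → (q0, ε, AAAAAAZ)
All input consumed; state q0 ∉ F and no further ε-move applies.

Reject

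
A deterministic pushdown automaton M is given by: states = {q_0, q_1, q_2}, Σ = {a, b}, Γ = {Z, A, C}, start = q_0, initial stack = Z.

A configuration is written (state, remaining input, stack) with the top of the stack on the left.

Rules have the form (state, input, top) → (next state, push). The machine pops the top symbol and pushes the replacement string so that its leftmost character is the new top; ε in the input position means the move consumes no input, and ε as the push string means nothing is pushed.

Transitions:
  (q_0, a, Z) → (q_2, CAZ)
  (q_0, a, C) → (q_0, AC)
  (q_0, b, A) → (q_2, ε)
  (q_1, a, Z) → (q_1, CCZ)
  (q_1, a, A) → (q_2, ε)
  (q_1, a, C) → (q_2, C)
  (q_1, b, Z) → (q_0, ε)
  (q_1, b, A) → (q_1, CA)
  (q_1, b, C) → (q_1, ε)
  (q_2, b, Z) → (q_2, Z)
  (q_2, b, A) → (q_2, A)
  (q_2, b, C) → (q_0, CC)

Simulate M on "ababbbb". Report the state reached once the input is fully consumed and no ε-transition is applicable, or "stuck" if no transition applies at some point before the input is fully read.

(q_0, ababbbb, Z)
  read a, top Z: go to q_2, push CAZ → (q_2, babbbb, CAZ)
  read b, top C: go to q_0, push CC → (q_0, abbbb, CCAZ)
  read a, top C: go to q_0, push AC → (q_0, bbbb, ACCAZ)
  read b, top A: go to q_2, push ε → (q_2, bbb, CCAZ)
  read b, top C: go to q_0, push CC → (q_0, bb, CCCAZ)
No transition for (q_0, b, top C); M blocks with input bb remaining.

stuck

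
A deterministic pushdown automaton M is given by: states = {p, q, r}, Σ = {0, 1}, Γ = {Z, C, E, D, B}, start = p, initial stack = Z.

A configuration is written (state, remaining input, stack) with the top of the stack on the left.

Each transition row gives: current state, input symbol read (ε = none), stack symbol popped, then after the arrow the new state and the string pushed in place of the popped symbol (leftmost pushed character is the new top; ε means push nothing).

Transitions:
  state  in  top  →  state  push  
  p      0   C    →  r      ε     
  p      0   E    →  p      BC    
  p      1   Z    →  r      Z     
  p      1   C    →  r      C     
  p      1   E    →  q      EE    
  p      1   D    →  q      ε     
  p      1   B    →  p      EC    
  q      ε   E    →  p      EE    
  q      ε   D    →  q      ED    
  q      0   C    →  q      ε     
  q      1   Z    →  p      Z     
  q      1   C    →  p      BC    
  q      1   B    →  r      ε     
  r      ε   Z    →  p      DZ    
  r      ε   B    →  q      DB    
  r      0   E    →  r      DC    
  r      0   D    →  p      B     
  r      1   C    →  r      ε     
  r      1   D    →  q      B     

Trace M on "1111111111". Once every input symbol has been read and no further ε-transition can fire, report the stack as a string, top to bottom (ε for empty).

DZ

(p, 1111111111, Z)
  read 1, top Z: go to r, push Z → (r, 111111111, Z)
  ε-move, top Z: go to p, push DZ → (p, 111111111, DZ)
  read 1, top D: go to q, push ε → (q, 11111111, Z)
  read 1, top Z: go to p, push Z → (p, 1111111, Z)
  read 1, top Z: go to r, push Z → (r, 111111, Z)
  ε-move, top Z: go to p, push DZ → (p, 111111, DZ)
  read 1, top D: go to q, push ε → (q, 11111, Z)
  read 1, top Z: go to p, push Z → (p, 1111, Z)
  read 1, top Z: go to r, push Z → (r, 111, Z)
  ε-move, top Z: go to p, push DZ → (p, 111, DZ)
  read 1, top D: go to q, push ε → (q, 11, Z)
  read 1, top Z: go to p, push Z → (p, 1, Z)
  read 1, top Z: go to r, push Z → (r, ε, Z)
  ε-move, top Z: go to p, push DZ → (p, ε, DZ)
All input consumed in state p with stack DZ.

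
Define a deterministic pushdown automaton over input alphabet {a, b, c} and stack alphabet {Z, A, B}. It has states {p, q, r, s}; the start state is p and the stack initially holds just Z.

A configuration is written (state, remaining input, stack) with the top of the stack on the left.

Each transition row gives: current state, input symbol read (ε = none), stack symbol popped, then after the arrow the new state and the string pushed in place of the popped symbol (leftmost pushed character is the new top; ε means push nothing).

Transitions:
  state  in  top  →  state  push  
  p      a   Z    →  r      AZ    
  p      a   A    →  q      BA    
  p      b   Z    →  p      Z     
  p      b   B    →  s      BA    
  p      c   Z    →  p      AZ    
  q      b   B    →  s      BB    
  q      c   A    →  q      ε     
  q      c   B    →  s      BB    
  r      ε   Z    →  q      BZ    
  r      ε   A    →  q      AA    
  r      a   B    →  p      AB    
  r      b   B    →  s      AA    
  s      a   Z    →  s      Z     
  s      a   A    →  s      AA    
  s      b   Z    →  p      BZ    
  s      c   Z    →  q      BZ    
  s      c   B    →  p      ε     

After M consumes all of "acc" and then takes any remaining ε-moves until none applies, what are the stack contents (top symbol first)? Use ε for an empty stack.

Z

(p, acc, Z)
  read a, top Z: go to r, push AZ → (r, cc, AZ)
  ε-move, top A: go to q, push AA → (q, cc, AAZ)
  read c, top A: go to q, push ε → (q, c, AZ)
  read c, top A: go to q, push ε → (q, ε, Z)
All input consumed in state q with stack Z.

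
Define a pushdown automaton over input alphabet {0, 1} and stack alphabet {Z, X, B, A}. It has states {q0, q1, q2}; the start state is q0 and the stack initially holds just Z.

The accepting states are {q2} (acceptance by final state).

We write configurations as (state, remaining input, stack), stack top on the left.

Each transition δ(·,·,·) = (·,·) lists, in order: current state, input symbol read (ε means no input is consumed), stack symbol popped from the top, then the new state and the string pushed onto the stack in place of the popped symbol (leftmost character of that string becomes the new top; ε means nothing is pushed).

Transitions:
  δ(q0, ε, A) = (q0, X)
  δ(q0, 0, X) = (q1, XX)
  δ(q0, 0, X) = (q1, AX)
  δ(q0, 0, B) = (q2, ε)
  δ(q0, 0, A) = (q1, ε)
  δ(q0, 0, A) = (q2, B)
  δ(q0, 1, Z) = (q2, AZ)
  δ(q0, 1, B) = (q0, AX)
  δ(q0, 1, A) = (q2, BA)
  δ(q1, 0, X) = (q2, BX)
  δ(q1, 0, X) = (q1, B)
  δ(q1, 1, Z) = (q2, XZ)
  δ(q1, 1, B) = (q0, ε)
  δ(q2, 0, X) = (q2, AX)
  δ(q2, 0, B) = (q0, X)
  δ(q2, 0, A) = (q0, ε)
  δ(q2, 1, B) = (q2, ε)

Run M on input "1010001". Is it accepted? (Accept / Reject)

No computation consumes all input and reaches a final state.

Reject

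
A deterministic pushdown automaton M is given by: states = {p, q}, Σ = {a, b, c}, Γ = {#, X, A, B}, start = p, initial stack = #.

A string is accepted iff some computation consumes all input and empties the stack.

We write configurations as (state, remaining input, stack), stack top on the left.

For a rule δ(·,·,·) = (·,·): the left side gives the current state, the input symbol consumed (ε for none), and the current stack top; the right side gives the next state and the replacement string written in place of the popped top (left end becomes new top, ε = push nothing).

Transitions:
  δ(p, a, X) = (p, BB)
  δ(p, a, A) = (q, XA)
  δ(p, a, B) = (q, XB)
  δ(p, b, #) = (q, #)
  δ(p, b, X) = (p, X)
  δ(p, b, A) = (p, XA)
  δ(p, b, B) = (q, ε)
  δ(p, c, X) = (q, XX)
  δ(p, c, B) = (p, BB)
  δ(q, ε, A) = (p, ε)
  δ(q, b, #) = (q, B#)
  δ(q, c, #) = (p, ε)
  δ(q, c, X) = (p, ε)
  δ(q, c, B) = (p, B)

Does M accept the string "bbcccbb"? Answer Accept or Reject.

Reject

(p, bbcccbb, #) ⊢ (q, bcccbb, #) ⊢ (q, cccbb, B#) ⊢ (p, ccbb, B#) ⊢ (p, cbb, BB#) ⊢ (p, bb, BBB#) ⊢ (q, b, BB#)
No transition applies at (q, b, BB#); input not fully consumed.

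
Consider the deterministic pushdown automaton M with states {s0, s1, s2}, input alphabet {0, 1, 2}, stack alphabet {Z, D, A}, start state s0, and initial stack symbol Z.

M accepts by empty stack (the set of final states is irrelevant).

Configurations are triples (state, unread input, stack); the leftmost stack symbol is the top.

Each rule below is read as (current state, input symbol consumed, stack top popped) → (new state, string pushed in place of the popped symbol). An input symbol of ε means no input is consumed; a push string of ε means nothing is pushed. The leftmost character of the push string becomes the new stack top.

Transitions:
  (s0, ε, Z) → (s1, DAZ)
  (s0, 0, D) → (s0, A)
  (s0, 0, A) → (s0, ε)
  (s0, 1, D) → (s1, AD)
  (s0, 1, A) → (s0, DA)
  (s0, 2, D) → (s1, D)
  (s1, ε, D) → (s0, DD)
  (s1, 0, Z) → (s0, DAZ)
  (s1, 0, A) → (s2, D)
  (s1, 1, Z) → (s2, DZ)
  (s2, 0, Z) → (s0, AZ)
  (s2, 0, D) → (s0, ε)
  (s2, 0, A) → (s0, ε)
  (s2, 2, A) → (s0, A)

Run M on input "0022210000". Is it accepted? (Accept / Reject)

(s0, 0022210000, Z)
  ε-move, top Z: go to s1, push DAZ → (s1, 0022210000, DAZ)
  ε-move, top D: go to s0, push DD → (s0, 0022210000, DDAZ)
  read 0, top D: go to s0, push A → (s0, 022210000, ADAZ)
  read 0, top A: go to s0, push ε → (s0, 22210000, DAZ)
  read 2, top D: go to s1, push D → (s1, 2210000, DAZ)
  ε-move, top D: go to s0, push DD → (s0, 2210000, DDAZ)
  read 2, top D: go to s1, push D → (s1, 210000, DDAZ)
  ε-move, top D: go to s0, push DD → (s0, 210000, DDDAZ)
  read 2, top D: go to s1, push D → (s1, 10000, DDDAZ)
  ε-move, top D: go to s0, push DD → (s0, 10000, DDDDAZ)
  read 1, top D: go to s1, push AD → (s1, 0000, ADDDDAZ)
  read 0, top A: go to s2, push D → (s2, 000, DDDDDAZ)
  read 0, top D: go to s0, push ε → (s0, 00, DDDDAZ)
  read 0, top D: go to s0, push A → (s0, 0, ADDDAZ)
  read 0, top A: go to s0, push ε → (s0, ε, DDDAZ)
All input consumed; stack is DDDAZ, not empty, and no further ε-move applies.

Reject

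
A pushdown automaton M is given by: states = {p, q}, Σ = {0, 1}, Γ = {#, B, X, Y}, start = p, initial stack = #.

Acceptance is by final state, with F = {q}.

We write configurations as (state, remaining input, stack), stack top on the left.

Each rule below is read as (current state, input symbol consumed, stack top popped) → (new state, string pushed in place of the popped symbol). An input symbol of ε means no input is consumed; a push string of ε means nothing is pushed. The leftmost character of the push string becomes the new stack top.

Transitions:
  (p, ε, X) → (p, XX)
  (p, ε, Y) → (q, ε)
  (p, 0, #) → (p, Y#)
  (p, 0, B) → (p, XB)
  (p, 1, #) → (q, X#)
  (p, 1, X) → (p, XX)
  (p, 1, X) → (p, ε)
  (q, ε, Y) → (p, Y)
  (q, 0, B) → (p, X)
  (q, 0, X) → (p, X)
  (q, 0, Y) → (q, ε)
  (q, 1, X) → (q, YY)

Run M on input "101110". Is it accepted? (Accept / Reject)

One accepting computation: (p, 101110, #) ⊢ (q, 01110, X#) ⊢ (p, 1110, X#) ⊢ (p, 110, #) ⊢ (q, 10, X#) ⊢ (q, 0, YY#) ⊢ (q, ε, Y#)
All input consumed and state q ∈ F.

Accept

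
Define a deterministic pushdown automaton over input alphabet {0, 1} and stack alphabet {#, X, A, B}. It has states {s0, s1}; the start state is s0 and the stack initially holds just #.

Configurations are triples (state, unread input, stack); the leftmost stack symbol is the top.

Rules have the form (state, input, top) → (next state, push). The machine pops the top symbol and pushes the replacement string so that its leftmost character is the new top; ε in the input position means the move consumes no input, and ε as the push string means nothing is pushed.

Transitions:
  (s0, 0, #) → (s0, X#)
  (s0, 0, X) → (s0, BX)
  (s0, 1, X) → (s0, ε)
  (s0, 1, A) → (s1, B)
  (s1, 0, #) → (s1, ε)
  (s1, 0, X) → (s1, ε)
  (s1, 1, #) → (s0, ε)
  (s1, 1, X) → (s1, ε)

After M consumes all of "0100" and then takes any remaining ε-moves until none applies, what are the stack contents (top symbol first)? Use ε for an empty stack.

(s0, 0100, #) ⊢ (s0, 100, X#) ⊢ (s0, 00, #) ⊢ (s0, 0, X#) ⊢ (s0, ε, BX#)
All input consumed in state s0 with stack BX#.

BX#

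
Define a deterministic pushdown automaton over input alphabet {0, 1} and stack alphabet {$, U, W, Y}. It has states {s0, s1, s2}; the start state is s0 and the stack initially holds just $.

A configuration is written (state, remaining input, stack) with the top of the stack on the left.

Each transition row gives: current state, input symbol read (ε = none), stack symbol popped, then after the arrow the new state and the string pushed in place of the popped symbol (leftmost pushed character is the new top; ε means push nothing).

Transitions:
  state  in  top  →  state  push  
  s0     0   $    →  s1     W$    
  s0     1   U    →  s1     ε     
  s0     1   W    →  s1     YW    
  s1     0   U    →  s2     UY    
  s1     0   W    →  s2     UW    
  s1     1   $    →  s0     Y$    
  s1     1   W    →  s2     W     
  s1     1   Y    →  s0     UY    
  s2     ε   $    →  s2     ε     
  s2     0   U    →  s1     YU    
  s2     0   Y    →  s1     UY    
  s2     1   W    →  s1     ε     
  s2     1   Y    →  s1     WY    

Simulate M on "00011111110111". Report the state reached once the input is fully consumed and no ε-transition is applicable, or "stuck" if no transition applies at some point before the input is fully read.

(s0, 00011111110111, $)
  read 0, top $: go to s1, push W$ → (s1, 0011111110111, W$)
  read 0, top W: go to s2, push UW → (s2, 011111110111, UW$)
  read 0, top U: go to s1, push YU → (s1, 11111110111, YUW$)
  read 1, top Y: go to s0, push UY → (s0, 1111110111, UYUW$)
  read 1, top U: go to s1, push ε → (s1, 111110111, YUW$)
  read 1, top Y: go to s0, push UY → (s0, 11110111, UYUW$)
  read 1, top U: go to s1, push ε → (s1, 1110111, YUW$)
  read 1, top Y: go to s0, push UY → (s0, 110111, UYUW$)
  read 1, top U: go to s1, push ε → (s1, 10111, YUW$)
  read 1, top Y: go to s0, push UY → (s0, 0111, UYUW$)
No transition for (s0, 0, top U); M blocks with input 0111 remaining.

stuck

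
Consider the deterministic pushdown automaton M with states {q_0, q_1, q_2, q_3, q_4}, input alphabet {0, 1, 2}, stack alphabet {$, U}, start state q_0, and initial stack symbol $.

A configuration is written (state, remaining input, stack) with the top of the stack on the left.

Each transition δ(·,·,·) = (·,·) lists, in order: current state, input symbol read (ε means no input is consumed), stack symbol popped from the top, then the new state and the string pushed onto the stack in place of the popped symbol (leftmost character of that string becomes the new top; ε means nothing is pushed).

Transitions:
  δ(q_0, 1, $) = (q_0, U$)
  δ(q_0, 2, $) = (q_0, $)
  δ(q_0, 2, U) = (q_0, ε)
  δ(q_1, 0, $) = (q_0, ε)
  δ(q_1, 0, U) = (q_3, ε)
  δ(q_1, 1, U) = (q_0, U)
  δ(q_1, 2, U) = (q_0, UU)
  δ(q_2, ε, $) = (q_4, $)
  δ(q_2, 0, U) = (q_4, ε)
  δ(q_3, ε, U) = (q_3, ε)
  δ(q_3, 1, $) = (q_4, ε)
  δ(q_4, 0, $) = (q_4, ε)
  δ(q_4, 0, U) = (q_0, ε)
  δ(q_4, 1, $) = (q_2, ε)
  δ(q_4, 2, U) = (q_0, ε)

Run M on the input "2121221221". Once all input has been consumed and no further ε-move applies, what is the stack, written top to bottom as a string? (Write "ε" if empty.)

U$

(q_0, 2121221221, $) ⊢ (q_0, 121221221, $) ⊢ (q_0, 21221221, U$) ⊢ (q_0, 1221221, $) ⊢ (q_0, 221221, U$) ⊢ (q_0, 21221, $) ⊢ (q_0, 1221, $) ⊢ (q_0, 221, U$) ⊢ (q_0, 21, $) ⊢ (q_0, 1, $) ⊢ (q_0, ε, U$)
All input consumed in state q_0 with stack U$.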